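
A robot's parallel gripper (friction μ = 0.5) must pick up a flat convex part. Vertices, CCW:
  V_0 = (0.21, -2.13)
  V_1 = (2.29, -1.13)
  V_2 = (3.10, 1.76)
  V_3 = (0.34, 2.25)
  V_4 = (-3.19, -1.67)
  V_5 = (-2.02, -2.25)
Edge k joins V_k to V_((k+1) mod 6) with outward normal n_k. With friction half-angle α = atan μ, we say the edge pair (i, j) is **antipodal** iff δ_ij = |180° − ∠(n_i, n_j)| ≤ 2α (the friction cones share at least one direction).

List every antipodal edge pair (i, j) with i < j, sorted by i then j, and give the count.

α = atan 0.5 = 26.57°;  2α = 53.13°
n_0 = (+0.4333, -0.9013)
n_1 = (+0.9629, -0.2699)
n_2 = (+0.1748, +0.9846)
n_3 = (-0.7431, +0.6692)
n_4 = (-0.4441, -0.8960)
n_5 = (+0.0537, -0.9986)
  (0,1): δ = 131.33°  ·
  (0,2): δ = 35.74°  ✓
  (0,3): δ = 22.32°  ✓
  (0,4): δ = 127.95°  ·
  (0,5): δ = 157.40°  ·
  (1,2): δ = 84.41°  ·
  (1,3): δ = 26.35°  ✓
  (1,4): δ = 79.29°  ·
  (1,5): δ = 108.74°  ·
  (2,3): δ = 121.94°  ·
  (2,4): δ = 16.30°  ✓
  (2,5): δ = 13.15°  ✓
  (3,4): δ = 74.37°  ·
  (3,5): δ = 44.92°  ✓
  (4,5): δ = 150.55°  ·
antipodal pairs: 6

count = 6; pairs: (0,2), (0,3), (1,3), (2,4), (2,5), (3,5)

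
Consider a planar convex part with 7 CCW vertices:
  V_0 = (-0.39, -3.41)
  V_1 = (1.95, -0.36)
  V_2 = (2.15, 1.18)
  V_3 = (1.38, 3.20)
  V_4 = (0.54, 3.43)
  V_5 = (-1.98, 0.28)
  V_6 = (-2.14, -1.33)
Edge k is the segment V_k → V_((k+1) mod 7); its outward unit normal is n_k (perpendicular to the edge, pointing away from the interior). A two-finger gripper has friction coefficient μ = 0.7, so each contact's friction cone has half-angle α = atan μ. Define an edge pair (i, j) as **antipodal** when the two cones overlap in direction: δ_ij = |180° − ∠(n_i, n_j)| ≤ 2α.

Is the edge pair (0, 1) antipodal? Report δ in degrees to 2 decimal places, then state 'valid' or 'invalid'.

α = atan 0.7 = 34.99°;  2α = 69.98°
edge 0: e_0 = (+2.34, +3.05);  n_0 = (+0.7934, -0.6087)
edge 1: e_1 = (+0.20, +1.54);  n_1 = (+0.9917, -0.1288)
∠(n_0, n_1) = 30.10°
δ = |180° − 30.10°| = 149.90°
149.90° > 2α = 69.98°  →  invalid

δ = 149.90°, invalid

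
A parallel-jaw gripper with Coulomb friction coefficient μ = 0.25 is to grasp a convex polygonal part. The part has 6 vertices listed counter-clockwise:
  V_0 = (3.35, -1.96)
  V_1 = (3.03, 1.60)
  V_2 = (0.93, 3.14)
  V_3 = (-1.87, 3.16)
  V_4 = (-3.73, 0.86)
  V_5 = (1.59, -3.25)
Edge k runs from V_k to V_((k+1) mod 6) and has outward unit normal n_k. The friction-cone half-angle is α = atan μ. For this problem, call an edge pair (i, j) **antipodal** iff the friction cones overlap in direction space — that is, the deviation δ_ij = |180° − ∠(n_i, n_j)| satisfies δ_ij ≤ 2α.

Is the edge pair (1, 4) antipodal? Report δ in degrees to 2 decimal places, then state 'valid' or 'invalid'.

α = atan 0.25 = 14.04°;  2α = 28.07°
edge 1: e_1 = (-2.10, +1.54);  n_1 = (+0.5914, +0.8064)
edge 4: e_4 = (+5.32, -4.11);  n_4 = (-0.6114, -0.7914)
∠(n_1, n_4) = 178.57°
δ = |180° − 178.57°| = 1.43°
1.43° ≤ 2α = 28.07°  →  valid

δ = 1.43°, valid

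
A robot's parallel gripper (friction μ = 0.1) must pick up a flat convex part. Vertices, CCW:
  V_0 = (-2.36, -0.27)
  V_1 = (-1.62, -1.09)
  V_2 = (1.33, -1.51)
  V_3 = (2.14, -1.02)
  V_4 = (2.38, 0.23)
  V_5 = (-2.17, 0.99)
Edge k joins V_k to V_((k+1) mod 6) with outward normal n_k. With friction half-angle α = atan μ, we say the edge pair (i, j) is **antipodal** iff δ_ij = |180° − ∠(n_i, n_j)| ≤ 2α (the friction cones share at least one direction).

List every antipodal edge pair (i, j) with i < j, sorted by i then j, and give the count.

count = 2; pairs: (1,4), (3,5)

α = atan 0.1 = 5.71°;  2α = 11.42°
n_0 = (-0.7424, -0.6700)
n_1 = (-0.1410, -0.9900)
n_2 = (+0.5176, -0.8556)
n_3 = (+0.9821, -0.1886)
n_4 = (+0.1648, +0.9863)
n_5 = (-0.9888, +0.1491)
  (0,1): δ = 140.17°  ·
  (0,2): δ = 100.89°  ·
  (0,3): δ = 52.93°  ·
  (0,4): δ = 38.45°  ·
  (0,5): δ = 129.36°  ·
  (1,2): δ = 140.73°  ·
  (1,3): δ = 92.77°  ·
  (1,4): δ = 1.38°  ✓
  (1,5): δ = 89.53°  ·
  (2,3): δ = 132.04°  ·
  (2,4): δ = 40.65°  ·
  (2,5): δ = 50.25°  ·
  (3,4): δ = 88.61°  ·
  (3,5): δ = 2.29°  ✓
  (4,5): δ = 89.09°  ·
antipodal pairs: 2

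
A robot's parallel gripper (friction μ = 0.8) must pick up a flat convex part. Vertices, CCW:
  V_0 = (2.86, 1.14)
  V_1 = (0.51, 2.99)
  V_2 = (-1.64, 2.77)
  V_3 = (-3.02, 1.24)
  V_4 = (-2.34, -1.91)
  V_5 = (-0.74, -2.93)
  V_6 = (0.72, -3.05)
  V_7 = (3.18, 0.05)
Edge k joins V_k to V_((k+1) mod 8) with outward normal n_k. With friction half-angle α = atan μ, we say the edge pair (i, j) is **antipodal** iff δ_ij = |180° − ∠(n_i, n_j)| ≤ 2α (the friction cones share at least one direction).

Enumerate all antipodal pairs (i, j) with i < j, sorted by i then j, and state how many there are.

count = 13; pairs: (0,3), (0,4), (0,5), (1,4), (1,5), (1,6), (2,5), (2,6), (2,7), (3,6), (3,7), (4,7), (5,7)

α = atan 0.8 = 38.66°;  2α = 77.32°
n_0 = (+0.6186, +0.7857)
n_1 = (-0.1018, +0.9948)
n_2 = (-0.7426, +0.6698)
n_3 = (-0.9775, -0.2110)
n_4 = (-0.5376, -0.8432)
n_5 = (-0.0819, -0.9966)
n_6 = (+0.7833, -0.6216)
n_7 = (+0.9595, +0.2817)
  (0,1): δ = 135.95°  ·
  (0,2): δ = 93.84°  ·
  (0,3): δ = 39.61°  ✓
  (0,4): δ = 5.69°  ✓
  (0,5): δ = 33.51°  ✓
  (0,6): δ = 89.78°  ·
  (0,7): δ = 144.57°  ·
  (1,2): δ = 137.89°  ·
  (1,3): δ = 83.66°  ·
  (1,4): δ = 38.36°  ✓
  (1,5): δ = 10.54°  ✓
  (1,6): δ = 45.72°  ✓
  (1,7): δ = 100.52°  ·
  (2,3): δ = 125.77°  ·
  (2,4): δ = 80.47°  ·
  (2,5): δ = 52.65°  ✓
  (2,6): δ = 3.62°  ✓
  (2,7): δ = 58.41°  ✓
  (3,4): δ = 134.70°  ·
  (3,5): δ = 106.88°  ·
  (3,6): δ = 50.62°  ✓
  (3,7): δ = 4.18°  ✓
  (4,5): δ = 152.18°  ·
  (4,6): δ = 95.92°  ·
  (4,7): δ = 41.12°  ✓
  (5,6): δ = 123.74°  ·
  (5,7): δ = 68.94°  ✓
  (6,7): δ = 125.21°  ·
antipodal pairs: 13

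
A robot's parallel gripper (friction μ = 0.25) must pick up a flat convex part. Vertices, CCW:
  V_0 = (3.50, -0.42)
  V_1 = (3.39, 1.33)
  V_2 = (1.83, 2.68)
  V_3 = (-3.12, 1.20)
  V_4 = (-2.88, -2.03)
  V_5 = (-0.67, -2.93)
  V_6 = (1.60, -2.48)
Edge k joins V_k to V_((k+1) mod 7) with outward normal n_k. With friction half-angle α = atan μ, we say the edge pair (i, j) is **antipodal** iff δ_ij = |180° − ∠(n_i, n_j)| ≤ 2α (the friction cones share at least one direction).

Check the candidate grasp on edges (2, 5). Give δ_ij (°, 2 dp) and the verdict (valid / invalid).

δ = 5.43°, valid

α = atan 0.25 = 14.04°;  2α = 28.07°
edge 2: e_2 = (-4.95, -1.48);  n_2 = (-0.2865, +0.9581)
edge 5: e_5 = (+2.27, +0.45);  n_5 = (+0.1945, -0.9809)
∠(n_2, n_5) = 174.57°
δ = |180° − 174.57°| = 5.43°
5.43° ≤ 2α = 28.07°  →  valid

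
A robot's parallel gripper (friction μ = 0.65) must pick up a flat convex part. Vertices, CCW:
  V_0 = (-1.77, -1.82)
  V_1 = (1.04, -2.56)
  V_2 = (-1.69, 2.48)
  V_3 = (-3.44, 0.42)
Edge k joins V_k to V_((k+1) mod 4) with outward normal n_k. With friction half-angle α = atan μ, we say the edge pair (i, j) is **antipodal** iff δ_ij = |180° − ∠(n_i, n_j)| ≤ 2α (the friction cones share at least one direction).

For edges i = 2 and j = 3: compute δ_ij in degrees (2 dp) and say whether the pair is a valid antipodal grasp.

α = atan 0.65 = 33.02°;  2α = 66.05°
edge 2: e_2 = (-1.75, -2.06);  n_2 = (-0.7621, +0.6474)
edge 3: e_3 = (+1.67, -2.24);  n_3 = (-0.8017, -0.5977)
∠(n_2, n_3) = 77.05°
δ = |180° − 77.05°| = 102.95°
102.95° > 2α = 66.05°  →  invalid

δ = 102.95°, invalid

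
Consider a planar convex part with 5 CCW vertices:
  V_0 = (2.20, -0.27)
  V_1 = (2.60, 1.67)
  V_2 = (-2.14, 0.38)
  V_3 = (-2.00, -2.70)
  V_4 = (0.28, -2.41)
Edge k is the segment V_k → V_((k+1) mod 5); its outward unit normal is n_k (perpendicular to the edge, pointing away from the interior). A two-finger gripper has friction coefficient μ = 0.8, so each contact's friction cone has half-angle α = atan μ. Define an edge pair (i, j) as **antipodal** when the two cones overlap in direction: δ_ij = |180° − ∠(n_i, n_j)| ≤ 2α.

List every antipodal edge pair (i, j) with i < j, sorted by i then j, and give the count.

α = atan 0.8 = 38.66°;  2α = 77.32°
n_0 = (+0.9794, -0.2019)
n_1 = (-0.2626, +0.9649)
n_2 = (-0.9990, -0.0454)
n_3 = (+0.1262, -0.9920)
n_4 = (+0.7443, -0.6678)
  (0,1): δ = 63.13°  ✓
  (0,2): δ = 14.25°  ✓
  (0,3): δ = 108.90°  ·
  (0,4): δ = 149.75°  ·
  (1,2): δ = 102.62°  ·
  (1,3): δ = 7.98°  ✓
  (1,4): δ = 32.88°  ✓
  (2,3): δ = 85.35°  ·
  (2,4): δ = 44.50°  ✓
  (3,4): δ = 139.15°  ·
antipodal pairs: 5

count = 5; pairs: (0,1), (0,2), (1,3), (1,4), (2,4)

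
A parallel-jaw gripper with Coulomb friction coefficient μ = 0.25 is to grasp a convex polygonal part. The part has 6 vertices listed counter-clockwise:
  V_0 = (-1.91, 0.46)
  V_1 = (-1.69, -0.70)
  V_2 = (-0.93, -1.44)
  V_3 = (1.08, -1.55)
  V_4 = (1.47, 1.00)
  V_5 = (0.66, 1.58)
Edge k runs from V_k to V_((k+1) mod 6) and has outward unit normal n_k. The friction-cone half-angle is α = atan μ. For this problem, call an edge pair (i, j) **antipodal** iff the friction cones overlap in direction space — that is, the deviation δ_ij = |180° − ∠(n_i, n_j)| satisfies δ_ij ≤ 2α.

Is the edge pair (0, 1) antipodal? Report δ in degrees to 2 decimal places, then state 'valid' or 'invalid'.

α = atan 0.25 = 14.04°;  2α = 28.07°
edge 0: e_0 = (+0.22, -1.16);  n_0 = (-0.9825, -0.1863)
edge 1: e_1 = (+0.76, -0.74);  n_1 = (-0.6976, -0.7165)
∠(n_0, n_1) = 35.03°
δ = |180° − 35.03°| = 144.97°
144.97° > 2α = 28.07°  →  invalid

δ = 144.97°, invalid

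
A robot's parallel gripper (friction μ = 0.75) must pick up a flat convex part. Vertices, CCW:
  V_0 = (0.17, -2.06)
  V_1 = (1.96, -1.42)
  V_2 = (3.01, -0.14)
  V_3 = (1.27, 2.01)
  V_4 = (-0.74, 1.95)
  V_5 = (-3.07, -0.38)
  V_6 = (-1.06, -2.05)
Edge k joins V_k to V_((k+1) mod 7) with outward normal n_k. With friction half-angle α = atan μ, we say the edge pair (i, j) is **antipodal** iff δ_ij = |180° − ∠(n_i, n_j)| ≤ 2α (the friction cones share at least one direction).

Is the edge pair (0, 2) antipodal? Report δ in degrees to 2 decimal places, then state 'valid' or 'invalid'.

δ = 70.69°, valid

α = atan 0.75 = 36.87°;  2α = 73.74°
edge 0: e_0 = (+1.79, +0.64);  n_0 = (+0.3367, -0.9416)
edge 2: e_2 = (-1.74, +2.15);  n_2 = (+0.7773, +0.6291)
∠(n_0, n_2) = 109.31°
δ = |180° − 109.31°| = 70.69°
70.69° ≤ 2α = 73.74°  →  valid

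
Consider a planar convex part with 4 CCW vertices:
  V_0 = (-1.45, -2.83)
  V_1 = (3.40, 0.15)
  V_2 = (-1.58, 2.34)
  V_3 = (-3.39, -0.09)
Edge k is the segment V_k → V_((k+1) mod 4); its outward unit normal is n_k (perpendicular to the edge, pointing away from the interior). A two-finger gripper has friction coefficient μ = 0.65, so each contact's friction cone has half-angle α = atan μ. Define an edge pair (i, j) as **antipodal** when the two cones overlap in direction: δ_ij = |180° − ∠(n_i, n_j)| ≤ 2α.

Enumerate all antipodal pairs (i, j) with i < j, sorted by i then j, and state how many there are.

α = atan 0.65 = 33.02°;  2α = 66.05°
n_0 = (+0.5235, -0.8520)
n_1 = (+0.4026, +0.9154)
n_2 = (-0.8020, +0.5974)
n_3 = (-0.8161, -0.5779)
  (0,1): δ = 55.31°  ✓
  (0,2): δ = 21.75°  ✓
  (0,3): δ = 93.73°  ·
  (1,2): δ = 102.94°  ·
  (1,3): δ = 30.96°  ✓
  (2,3): δ = 108.02°  ·
antipodal pairs: 3

count = 3; pairs: (0,1), (0,2), (1,3)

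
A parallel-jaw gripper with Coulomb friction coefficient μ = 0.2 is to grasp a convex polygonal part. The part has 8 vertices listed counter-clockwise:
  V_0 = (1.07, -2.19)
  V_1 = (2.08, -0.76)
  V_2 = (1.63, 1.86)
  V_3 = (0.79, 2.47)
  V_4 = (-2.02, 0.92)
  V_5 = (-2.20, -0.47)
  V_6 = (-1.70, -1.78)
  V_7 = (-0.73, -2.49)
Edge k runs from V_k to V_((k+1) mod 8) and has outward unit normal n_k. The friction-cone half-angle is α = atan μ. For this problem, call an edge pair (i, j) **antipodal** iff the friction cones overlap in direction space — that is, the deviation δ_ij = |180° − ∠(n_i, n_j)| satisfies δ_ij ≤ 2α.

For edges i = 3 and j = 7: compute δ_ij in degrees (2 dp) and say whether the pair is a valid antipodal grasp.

δ = 19.42°, valid

α = atan 0.2 = 11.31°;  2α = 22.62°
edge 3: e_3 = (-2.81, -1.55);  n_3 = (-0.4830, +0.8756)
edge 7: e_7 = (+1.80, +0.30);  n_7 = (+0.1644, -0.9864)
∠(n_3, n_7) = 160.58°
δ = |180° − 160.58°| = 19.42°
19.42° ≤ 2α = 22.62°  →  valid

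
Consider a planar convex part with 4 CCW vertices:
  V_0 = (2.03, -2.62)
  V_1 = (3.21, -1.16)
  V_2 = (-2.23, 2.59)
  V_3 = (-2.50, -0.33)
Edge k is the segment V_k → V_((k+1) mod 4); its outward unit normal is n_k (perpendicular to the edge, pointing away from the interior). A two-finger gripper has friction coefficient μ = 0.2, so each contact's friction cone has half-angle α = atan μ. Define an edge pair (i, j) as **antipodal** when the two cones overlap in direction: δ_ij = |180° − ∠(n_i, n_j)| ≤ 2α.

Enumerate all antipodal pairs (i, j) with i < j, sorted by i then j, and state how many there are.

count = 1; pairs: (1,3)

α = atan 0.2 = 11.31°;  2α = 22.62°
n_0 = (+0.7777, -0.6286)
n_1 = (+0.5676, +0.8233)
n_2 = (-0.9958, +0.0921)
n_3 = (-0.4511, -0.8924)
  (0,1): δ = 85.63°  ·
  (0,2): δ = 33.66°  ·
  (0,3): δ = 102.13°  ·
  (1,2): δ = 60.70°  ·
  (1,3): δ = 7.76°  ✓
  (2,3): δ = 111.53°  ·
antipodal pairs: 1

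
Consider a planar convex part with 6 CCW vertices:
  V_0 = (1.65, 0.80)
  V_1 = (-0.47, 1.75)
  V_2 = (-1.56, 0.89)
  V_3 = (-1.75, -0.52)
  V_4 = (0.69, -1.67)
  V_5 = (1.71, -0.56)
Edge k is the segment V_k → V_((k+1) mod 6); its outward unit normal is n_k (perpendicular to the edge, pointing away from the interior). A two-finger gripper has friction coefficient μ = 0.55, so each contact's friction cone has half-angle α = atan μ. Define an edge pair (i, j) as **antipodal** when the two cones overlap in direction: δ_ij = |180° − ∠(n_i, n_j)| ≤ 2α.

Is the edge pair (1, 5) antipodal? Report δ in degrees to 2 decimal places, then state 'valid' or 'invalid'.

α = atan 0.55 = 28.81°;  2α = 57.62°
edge 1: e_1 = (-1.09, -0.86);  n_1 = (-0.6194, +0.7851)
edge 5: e_5 = (-0.06, +1.36);  n_5 = (+0.9990, +0.0441)
∠(n_1, n_5) = 125.75°
δ = |180° − 125.75°| = 54.25°
54.25° ≤ 2α = 57.62°  →  valid

δ = 54.25°, valid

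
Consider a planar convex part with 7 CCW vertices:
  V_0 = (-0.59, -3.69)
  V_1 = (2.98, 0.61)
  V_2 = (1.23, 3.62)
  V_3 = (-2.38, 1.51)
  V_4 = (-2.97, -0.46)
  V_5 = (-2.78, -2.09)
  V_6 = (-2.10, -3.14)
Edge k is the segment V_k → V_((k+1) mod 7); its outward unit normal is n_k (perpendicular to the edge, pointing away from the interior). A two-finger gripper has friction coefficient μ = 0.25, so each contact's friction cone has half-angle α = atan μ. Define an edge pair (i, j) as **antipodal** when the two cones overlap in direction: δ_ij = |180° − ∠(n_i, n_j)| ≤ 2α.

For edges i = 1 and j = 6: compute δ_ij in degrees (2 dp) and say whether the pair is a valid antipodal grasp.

δ = 39.81°, invalid

α = atan 0.25 = 14.04°;  2α = 28.07°
edge 1: e_1 = (-1.75, +3.01);  n_1 = (+0.8645, +0.5026)
edge 6: e_6 = (+1.51, -0.55);  n_6 = (-0.3422, -0.9396)
∠(n_1, n_6) = 140.19°
δ = |180° − 140.19°| = 39.81°
39.81° > 2α = 28.07°  →  invalid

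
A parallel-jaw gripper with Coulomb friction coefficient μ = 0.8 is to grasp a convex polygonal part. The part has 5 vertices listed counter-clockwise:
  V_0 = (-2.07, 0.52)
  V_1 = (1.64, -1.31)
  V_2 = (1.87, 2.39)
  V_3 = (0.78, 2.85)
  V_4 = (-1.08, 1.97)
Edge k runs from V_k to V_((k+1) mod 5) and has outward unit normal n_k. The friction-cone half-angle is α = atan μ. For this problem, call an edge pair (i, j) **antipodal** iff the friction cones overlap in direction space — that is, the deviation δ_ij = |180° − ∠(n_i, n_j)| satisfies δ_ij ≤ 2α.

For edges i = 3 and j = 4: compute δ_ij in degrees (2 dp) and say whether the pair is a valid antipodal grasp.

δ = 149.64°, invalid

α = atan 0.8 = 38.66°;  2α = 77.32°
edge 3: e_3 = (-1.86, -0.88);  n_3 = (-0.4277, +0.9039)
edge 4: e_4 = (-0.99, -1.45);  n_4 = (-0.8259, +0.5639)
∠(n_3, n_4) = 30.36°
δ = |180° − 30.36°| = 149.64°
149.64° > 2α = 77.32°  →  invalid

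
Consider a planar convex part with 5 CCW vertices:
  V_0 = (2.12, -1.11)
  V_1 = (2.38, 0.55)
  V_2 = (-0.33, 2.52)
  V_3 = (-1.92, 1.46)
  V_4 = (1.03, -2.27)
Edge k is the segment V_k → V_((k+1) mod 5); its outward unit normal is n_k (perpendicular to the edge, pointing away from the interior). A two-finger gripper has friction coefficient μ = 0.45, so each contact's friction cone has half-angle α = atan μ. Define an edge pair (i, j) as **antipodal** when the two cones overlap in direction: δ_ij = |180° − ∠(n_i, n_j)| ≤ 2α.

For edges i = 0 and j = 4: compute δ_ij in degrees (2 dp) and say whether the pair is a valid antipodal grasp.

δ = 145.68°, invalid

α = atan 0.45 = 24.23°;  2α = 48.46°
edge 0: e_0 = (+0.26, +1.66);  n_0 = (+0.9880, -0.1547)
edge 4: e_4 = (+1.09, +1.16);  n_4 = (+0.7288, -0.6848)
∠(n_0, n_4) = 34.32°
δ = |180° − 34.32°| = 145.68°
145.68° > 2α = 48.46°  →  invalid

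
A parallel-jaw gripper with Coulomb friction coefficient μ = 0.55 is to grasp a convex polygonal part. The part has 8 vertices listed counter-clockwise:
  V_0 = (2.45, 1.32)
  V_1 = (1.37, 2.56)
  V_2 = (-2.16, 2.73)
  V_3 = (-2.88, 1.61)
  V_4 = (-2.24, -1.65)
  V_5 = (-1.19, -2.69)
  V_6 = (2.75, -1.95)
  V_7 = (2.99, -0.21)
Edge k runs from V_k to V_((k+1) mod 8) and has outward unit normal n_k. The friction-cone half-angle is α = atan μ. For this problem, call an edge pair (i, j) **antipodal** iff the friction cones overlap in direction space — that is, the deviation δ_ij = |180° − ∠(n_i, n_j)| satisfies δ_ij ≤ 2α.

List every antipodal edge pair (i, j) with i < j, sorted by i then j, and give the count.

α = atan 0.55 = 28.81°;  2α = 57.62°
n_0 = (+0.7541, +0.6568)
n_1 = (+0.0481, +0.9988)
n_2 = (-0.8412, +0.5408)
n_3 = (-0.9813, -0.1926)
n_4 = (-0.7037, -0.7105)
n_5 = (+0.1846, -0.9828)
n_6 = (+0.9906, -0.1366)
n_7 = (+0.9430, +0.3328)
  (0,1): δ = 133.81°  ·
  (0,2): δ = 73.79°  ·
  (0,3): δ = 29.95°  ✓
  (0,4): δ = 4.22°  ✓
  (0,5): δ = 59.58°  ·
  (0,6): δ = 131.09°  ·
  (0,7): δ = 158.39°  ·
  (1,2): δ = 119.98°  ·
  (1,3): δ = 76.14°  ·
  (1,4): δ = 41.97°  ✓
  (1,5): δ = 13.39°  ✓
  (1,6): δ = 84.90°  ·
  (1,7): δ = 112.20°  ·
  (2,3): δ = 136.16°  ·
  (2,4): δ = 101.99°  ·
  (2,5): δ = 46.63°  ✓
  (2,6): δ = 24.88°  ✓
  (2,7): δ = 52.18°  ✓
  (3,4): δ = 145.83°  ·
  (3,5): δ = 90.47°  ·
  (3,6): δ = 18.96°  ✓
  (3,7): δ = 8.33°  ✓
  (4,5): δ = 124.64°  ·
  (4,6): δ = 53.13°  ✓
  (4,7): δ = 25.83°  ✓
  (5,6): δ = 108.49°  ·
  (5,7): δ = 81.20°  ·
  (6,7): δ = 152.71°  ·
antipodal pairs: 11

count = 11; pairs: (0,3), (0,4), (1,4), (1,5), (2,5), (2,6), (2,7), (3,6), (3,7), (4,6), (4,7)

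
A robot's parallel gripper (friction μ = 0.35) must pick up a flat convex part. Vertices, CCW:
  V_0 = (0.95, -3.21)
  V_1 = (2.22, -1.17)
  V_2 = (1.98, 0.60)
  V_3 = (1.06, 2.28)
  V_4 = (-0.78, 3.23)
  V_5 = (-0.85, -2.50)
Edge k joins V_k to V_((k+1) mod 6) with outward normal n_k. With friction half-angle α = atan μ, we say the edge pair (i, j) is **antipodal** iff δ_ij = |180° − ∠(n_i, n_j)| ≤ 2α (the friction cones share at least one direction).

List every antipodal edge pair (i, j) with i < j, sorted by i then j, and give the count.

count = 4; pairs: (0,4), (1,4), (2,4), (3,5)

α = atan 0.35 = 19.29°;  2α = 38.58°
n_0 = (+0.8489, -0.5285)
n_1 = (+0.9909, +0.1344)
n_2 = (+0.8771, +0.4803)
n_3 = (+0.4588, +0.8886)
n_4 = (-0.9999, +0.0122)
n_5 = (-0.3669, -0.9302)
  (0,1): δ = 140.37°  ·
  (0,2): δ = 119.39°  ·
  (0,3): δ = 85.40°  ·
  (0,4): δ = 31.20°  ✓
  (0,5): δ = 100.38°  ·
  (1,2): δ = 159.02°  ·
  (1,3): δ = 125.03°  ·
  (1,4): δ = 8.42°  ✓
  (1,5): δ = 60.75°  ·
  (2,3): δ = 146.01°  ·
  (2,4): δ = 29.41°  ✓
  (2,5): δ = 39.77°  ·
  (3,4): δ = 63.39°  ·
  (3,5): δ = 5.78°  ✓
  (4,5): δ = 110.83°  ·
antipodal pairs: 4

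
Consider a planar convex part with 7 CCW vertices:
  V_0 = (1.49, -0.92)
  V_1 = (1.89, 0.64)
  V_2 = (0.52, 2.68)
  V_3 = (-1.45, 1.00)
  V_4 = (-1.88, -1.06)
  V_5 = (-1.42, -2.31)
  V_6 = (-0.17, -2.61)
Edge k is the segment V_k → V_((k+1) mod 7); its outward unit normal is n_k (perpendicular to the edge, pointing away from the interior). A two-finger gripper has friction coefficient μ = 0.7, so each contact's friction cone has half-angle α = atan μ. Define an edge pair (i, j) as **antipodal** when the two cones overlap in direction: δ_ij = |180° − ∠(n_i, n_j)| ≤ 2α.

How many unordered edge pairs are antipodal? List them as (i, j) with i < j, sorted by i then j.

α = atan 0.7 = 34.99°;  2α = 69.98°
n_0 = (+0.9687, -0.2484)
n_1 = (+0.8302, +0.5575)
n_2 = (-0.6489, +0.7609)
n_3 = (-0.9789, +0.2043)
n_4 = (-0.9385, -0.3454)
n_5 = (-0.2334, -0.9724)
n_6 = (+0.7134, -0.7007)
  (0,1): δ = 131.73°  ·
  (0,2): δ = 35.16°  ✓
  (0,3): δ = 2.59°  ✓
  (0,4): δ = 34.59°  ✓
  (0,5): δ = 90.89°  ·
  (0,6): δ = 149.89°  ·
  (1,2): δ = 83.43°  ·
  (1,3): δ = 45.67°  ✓
  (1,4): δ = 13.68°  ✓
  (1,5): δ = 42.62°  ✓
  (1,6): δ = 101.63°  ·
  (2,3): δ = 142.25°  ·
  (2,4): δ = 110.25°  ·
  (2,5): δ = 53.95°  ✓
  (2,6): δ = 5.06°  ✓
  (3,4): δ = 148.01°  ·
  (3,5): δ = 91.71°  ·
  (3,6): δ = 32.70°  ✓
  (4,5): δ = 123.70°  ·
  (4,6): δ = 64.69°  ✓
  (5,6): δ = 120.99°  ·
antipodal pairs: 10

count = 10; pairs: (0,2), (0,3), (0,4), (1,3), (1,4), (1,5), (2,5), (2,6), (3,6), (4,6)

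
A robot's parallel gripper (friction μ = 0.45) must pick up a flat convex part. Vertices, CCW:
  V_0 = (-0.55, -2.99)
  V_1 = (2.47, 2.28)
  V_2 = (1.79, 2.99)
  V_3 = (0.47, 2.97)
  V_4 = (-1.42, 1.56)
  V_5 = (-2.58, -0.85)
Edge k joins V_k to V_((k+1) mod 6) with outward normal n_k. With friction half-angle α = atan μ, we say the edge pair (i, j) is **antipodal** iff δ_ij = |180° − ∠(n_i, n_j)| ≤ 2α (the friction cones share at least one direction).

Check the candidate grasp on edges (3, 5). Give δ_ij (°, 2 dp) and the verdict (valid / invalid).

δ = 83.24°, invalid

α = atan 0.45 = 24.23°;  2α = 48.46°
edge 3: e_3 = (-1.89, -1.41);  n_3 = (-0.5980, +0.8015)
edge 5: e_5 = (+2.03, -2.14);  n_5 = (-0.7255, -0.6882)
∠(n_3, n_5) = 96.76°
δ = |180° − 96.76°| = 83.24°
83.24° > 2α = 48.46°  →  invalid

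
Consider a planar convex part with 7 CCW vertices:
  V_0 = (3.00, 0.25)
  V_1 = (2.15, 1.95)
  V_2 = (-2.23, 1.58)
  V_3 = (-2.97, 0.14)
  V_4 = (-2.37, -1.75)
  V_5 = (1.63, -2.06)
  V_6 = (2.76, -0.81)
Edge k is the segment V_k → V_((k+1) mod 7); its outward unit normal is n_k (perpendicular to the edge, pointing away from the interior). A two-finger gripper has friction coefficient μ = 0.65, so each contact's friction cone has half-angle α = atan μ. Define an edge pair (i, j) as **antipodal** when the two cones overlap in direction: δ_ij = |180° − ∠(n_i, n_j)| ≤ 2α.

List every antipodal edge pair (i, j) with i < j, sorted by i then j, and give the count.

count = 9; pairs: (0,2), (0,3), (0,4), (1,4), (1,5), (2,5), (2,6), (3,5), (3,6)

α = atan 0.65 = 33.02°;  2α = 66.05°
n_0 = (+0.8944, +0.4472)
n_1 = (-0.0842, +0.9965)
n_2 = (-0.8894, +0.4571)
n_3 = (-0.9531, -0.3026)
n_4 = (-0.0773, -0.9970)
n_5 = (+0.7418, -0.6706)
n_6 = (+0.9753, -0.2208)
  (0,1): δ = 111.74°  ·
  (0,2): δ = 53.76°  ✓
  (0,3): δ = 8.95°  ✓
  (0,4): δ = 59.00°  ✓
  (0,5): δ = 111.32°  ·
  (0,6): δ = 140.68°  ·
  (1,2): δ = 122.03°  ·
  (1,3): δ = 77.22°  ·
  (1,4): δ = 9.26°  ✓
  (1,5): δ = 43.06°  ✓
  (1,6): δ = 72.41°  ·
  (2,3): δ = 135.19°  ·
  (2,4): δ = 67.23°  ·
  (2,5): δ = 14.92°  ✓
  (2,6): δ = 14.44°  ✓
  (3,4): δ = 112.04°  ·
  (3,5): δ = 59.73°  ✓
  (3,6): δ = 30.37°  ✓
  (4,5): δ = 127.68°  ·
  (4,6): δ = 98.33°  ·
  (5,6): δ = 150.64°  ·
antipodal pairs: 9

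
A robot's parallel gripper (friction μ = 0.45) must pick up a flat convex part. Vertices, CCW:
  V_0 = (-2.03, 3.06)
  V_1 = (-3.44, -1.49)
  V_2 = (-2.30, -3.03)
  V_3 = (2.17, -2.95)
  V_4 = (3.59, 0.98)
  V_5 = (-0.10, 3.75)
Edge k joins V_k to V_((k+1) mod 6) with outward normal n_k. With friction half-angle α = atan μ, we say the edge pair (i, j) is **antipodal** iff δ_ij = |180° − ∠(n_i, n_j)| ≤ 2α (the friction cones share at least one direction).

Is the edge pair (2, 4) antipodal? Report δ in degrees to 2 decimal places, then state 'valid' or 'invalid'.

δ = 37.92°, valid

α = atan 0.45 = 24.23°;  2α = 48.46°
edge 2: e_2 = (+4.47, +0.08);  n_2 = (+0.0179, -0.9998)
edge 4: e_4 = (-3.69, +2.77);  n_4 = (+0.6003, +0.7997)
∠(n_2, n_4) = 142.08°
δ = |180° − 142.08°| = 37.92°
37.92° ≤ 2α = 48.46°  →  valid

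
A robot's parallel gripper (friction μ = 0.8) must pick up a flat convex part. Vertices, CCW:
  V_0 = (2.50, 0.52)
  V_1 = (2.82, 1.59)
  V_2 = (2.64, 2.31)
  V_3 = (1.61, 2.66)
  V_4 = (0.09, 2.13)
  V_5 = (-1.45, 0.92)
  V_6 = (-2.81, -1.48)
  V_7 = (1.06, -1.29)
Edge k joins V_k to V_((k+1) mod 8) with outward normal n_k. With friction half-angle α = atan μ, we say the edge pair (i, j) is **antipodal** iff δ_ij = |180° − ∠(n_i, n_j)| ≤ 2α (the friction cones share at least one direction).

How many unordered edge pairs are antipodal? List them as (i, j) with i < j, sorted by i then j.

α = atan 0.8 = 38.66°;  2α = 77.32°
n_0 = (+0.9581, -0.2865)
n_1 = (+0.9701, +0.2425)
n_2 = (+0.3217, +0.9468)
n_3 = (-0.3292, +0.9442)
n_4 = (-0.6178, +0.7863)
n_5 = (-0.8700, +0.4930)
n_6 = (+0.0490, -0.9988)
n_7 = (+0.7826, -0.6226)
  (0,1): δ = 149.31°  ·
  (0,2): δ = 92.12°  ·
  (0,3): δ = 54.13°  ✓
  (0,4): δ = 35.19°  ✓
  (0,5): δ = 12.89°  ✓
  (0,6): δ = 109.46°  ·
  (0,7): δ = 158.15°  ·
  (1,2): δ = 122.80°  ·
  (1,3): δ = 84.81°  ·
  (1,4): δ = 65.88°  ✓
  (1,5): δ = 43.58°  ✓
  (1,6): δ = 78.77°  ·
  (1,7): δ = 127.46°  ·
  (2,3): δ = 142.01°  ·
  (2,4): δ = 123.07°  ·
  (2,5): δ = 100.77°  ·
  (2,6): δ = 21.58°  ✓
  (2,7): δ = 70.26°  ✓
  (3,4): δ = 161.07°  ·
  (3,5): δ = 138.76°  ·
  (3,6): δ = 16.41°  ✓
  (3,7): δ = 32.27°  ✓
  (4,5): δ = 157.70°  ·
  (4,6): δ = 35.35°  ✓
  (4,7): δ = 13.34°  ✓
  (5,6): δ = 57.65°  ✓
  (5,7): δ = 8.97°  ✓
  (6,7): δ = 131.32°  ·
antipodal pairs: 13

count = 13; pairs: (0,3), (0,4), (0,5), (1,4), (1,5), (2,6), (2,7), (3,6), (3,7), (4,6), (4,7), (5,6), (5,7)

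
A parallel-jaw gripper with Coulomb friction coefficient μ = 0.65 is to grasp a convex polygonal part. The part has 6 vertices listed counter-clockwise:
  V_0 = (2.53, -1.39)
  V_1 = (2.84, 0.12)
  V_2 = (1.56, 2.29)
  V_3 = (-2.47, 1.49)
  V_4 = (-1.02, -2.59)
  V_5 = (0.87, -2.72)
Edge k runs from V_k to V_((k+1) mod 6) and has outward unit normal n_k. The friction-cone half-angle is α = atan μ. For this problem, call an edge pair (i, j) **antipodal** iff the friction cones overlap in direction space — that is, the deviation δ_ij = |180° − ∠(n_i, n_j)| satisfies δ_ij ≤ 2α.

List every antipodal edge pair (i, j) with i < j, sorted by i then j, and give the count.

count = 5; pairs: (0,3), (1,3), (1,4), (2,4), (2,5)

α = atan 0.65 = 33.02°;  2α = 66.05°
n_0 = (+0.9796, -0.2011)
n_1 = (+0.8613, +0.5081)
n_2 = (-0.1947, +0.9809)
n_3 = (-0.9423, -0.3349)
n_4 = (-0.0686, -0.9976)
n_5 = (+0.6253, -0.7804)
  (0,1): δ = 137.86°  ·
  (0,2): δ = 67.17°  ·
  (0,3): δ = 31.17°  ✓
  (0,4): δ = 97.67°  ·
  (0,5): δ = 140.30°  ·
  (1,2): δ = 109.31°  ·
  (1,3): δ = 10.97°  ✓
  (1,4): δ = 55.53°  ✓
  (1,5): δ = 98.17°  ·
  (2,3): δ = 81.66°  ·
  (2,4): δ = 15.16°  ✓
  (2,5): δ = 27.47°  ✓
  (3,4): δ = 113.50°  ·
  (3,5): δ = 70.86°  ·
  (4,5): δ = 137.36°  ·
antipodal pairs: 5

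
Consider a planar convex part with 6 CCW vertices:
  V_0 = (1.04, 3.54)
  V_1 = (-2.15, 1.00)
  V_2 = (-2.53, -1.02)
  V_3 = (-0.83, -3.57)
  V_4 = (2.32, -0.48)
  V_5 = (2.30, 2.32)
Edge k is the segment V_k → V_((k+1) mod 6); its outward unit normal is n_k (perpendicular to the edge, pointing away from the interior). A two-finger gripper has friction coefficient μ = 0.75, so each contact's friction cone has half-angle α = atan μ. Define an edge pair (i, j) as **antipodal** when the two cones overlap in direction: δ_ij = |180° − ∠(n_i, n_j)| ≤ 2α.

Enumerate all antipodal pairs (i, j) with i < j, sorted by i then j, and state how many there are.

α = atan 0.75 = 36.87°;  2α = 73.74°
n_0 = (-0.6229, +0.7823)
n_1 = (-0.9828, +0.1849)
n_2 = (-0.8321, -0.5547)
n_3 = (+0.7003, -0.7139)
n_4 = (+1.0000, +0.0071)
n_5 = (+0.6956, +0.7184)
  (0,1): δ = 139.18°  ·
  (0,2): δ = 94.84°  ·
  (0,3): δ = 5.92°  ✓
  (0,4): δ = 51.88°  ✓
  (0,5): δ = 97.40°  ·
  (1,2): δ = 135.66°  ·
  (1,3): δ = 34.90°  ✓
  (1,4): δ = 11.06°  ✓
  (1,5): δ = 56.58°  ✓
  (2,3): δ = 79.24°  ·
  (2,4): δ = 33.28°  ✓
  (2,5): δ = 12.23°  ✓
  (3,4): δ = 134.04°  ·
  (3,5): δ = 88.53°  ·
  (4,5): δ = 134.49°  ·
antipodal pairs: 7

count = 7; pairs: (0,3), (0,4), (1,3), (1,4), (1,5), (2,4), (2,5)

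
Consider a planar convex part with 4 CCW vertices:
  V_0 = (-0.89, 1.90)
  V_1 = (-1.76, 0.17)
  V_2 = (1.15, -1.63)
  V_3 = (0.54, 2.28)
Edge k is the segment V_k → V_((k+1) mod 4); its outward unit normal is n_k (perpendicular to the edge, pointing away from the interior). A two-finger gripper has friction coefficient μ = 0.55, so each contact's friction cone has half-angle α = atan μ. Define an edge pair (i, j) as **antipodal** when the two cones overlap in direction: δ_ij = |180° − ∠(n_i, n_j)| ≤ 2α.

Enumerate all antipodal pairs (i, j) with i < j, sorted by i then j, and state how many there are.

α = atan 0.55 = 28.81°;  2α = 57.62°
n_0 = (-0.8934, +0.4493)
n_1 = (-0.5261, -0.8505)
n_2 = (+0.9880, +0.1541)
n_3 = (-0.2568, +0.9665)
  (0,1): δ = 95.04°  ·
  (0,2): δ = 35.56°  ✓
  (0,3): δ = 131.58°  ·
  (1,2): δ = 49.39°  ✓
  (1,3): δ = 46.62°  ✓
  (2,3): δ = 83.99°  ·
antipodal pairs: 3

count = 3; pairs: (0,2), (1,2), (1,3)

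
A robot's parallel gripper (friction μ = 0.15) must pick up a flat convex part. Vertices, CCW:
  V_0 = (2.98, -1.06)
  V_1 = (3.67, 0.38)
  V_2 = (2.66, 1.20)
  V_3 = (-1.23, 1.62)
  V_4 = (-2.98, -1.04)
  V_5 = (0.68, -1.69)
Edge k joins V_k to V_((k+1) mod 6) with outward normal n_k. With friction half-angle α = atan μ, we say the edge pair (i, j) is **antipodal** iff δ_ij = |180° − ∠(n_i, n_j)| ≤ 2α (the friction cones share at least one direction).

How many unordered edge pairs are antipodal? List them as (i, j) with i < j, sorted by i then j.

count = 2; pairs: (0,3), (2,4)

α = atan 0.15 = 8.53°;  2α = 17.06°
n_0 = (+0.9018, -0.4321)
n_1 = (+0.6303, +0.7763)
n_2 = (+0.1073, +0.9942)
n_3 = (-0.8354, +0.5496)
n_4 = (-0.1749, -0.9846)
n_5 = (+0.2642, -0.9645)
  (0,1): δ = 103.47°  ·
  (0,2): δ = 70.56°  ·
  (0,3): δ = 7.74°  ✓
  (0,4): δ = 105.53°  ·
  (0,5): δ = 130.92°  ·
  (1,2): δ = 147.09°  ·
  (1,3): δ = 84.27°  ·
  (1,4): δ = 29.00°  ·
  (1,5): δ = 54.39°  ·
  (2,3): δ = 117.18°  ·
  (2,4): δ = 3.91°  ✓
  (2,5): δ = 21.48°  ·
  (3,4): δ = 66.73°  ·
  (3,5): δ = 41.34°  ·
  (4,5): δ = 154.61°  ·
antipodal pairs: 2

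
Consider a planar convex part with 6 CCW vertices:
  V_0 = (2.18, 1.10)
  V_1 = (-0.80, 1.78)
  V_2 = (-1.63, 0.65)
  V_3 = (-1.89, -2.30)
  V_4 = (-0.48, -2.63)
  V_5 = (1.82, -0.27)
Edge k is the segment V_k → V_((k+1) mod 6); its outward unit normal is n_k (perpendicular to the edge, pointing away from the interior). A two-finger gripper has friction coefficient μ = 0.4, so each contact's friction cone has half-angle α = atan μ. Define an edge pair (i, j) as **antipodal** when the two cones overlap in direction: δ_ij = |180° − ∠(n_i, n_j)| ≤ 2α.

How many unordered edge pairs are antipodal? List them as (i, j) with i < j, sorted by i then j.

α = atan 0.4 = 21.80°;  2α = 43.60°
n_0 = (+0.2225, +0.9749)
n_1 = (-0.8060, +0.5920)
n_2 = (-0.9961, +0.0878)
n_3 = (-0.2279, -0.9737)
n_4 = (+0.7162, -0.6979)
n_5 = (+0.9672, -0.2541)
  (0,1): δ = 113.44°  ·
  (0,2): δ = 82.18°  ·
  (0,3): δ = 0.32°  ✓
  (0,4): δ = 58.59°  ·
  (0,5): δ = 88.13°  ·
  (1,2): δ = 148.74°  ·
  (1,3): δ = 66.87°  ·
  (1,4): δ = 7.96°  ✓
  (1,5): δ = 21.57°  ✓
  (2,3): δ = 98.14°  ·
  (2,4): δ = 39.23°  ✓
  (2,5): δ = 9.69°  ✓
  (3,4): δ = 121.09°  ·
  (3,5): δ = 91.55°  ·
  (4,5): δ = 150.46°  ·
antipodal pairs: 5

count = 5; pairs: (0,3), (1,4), (1,5), (2,4), (2,5)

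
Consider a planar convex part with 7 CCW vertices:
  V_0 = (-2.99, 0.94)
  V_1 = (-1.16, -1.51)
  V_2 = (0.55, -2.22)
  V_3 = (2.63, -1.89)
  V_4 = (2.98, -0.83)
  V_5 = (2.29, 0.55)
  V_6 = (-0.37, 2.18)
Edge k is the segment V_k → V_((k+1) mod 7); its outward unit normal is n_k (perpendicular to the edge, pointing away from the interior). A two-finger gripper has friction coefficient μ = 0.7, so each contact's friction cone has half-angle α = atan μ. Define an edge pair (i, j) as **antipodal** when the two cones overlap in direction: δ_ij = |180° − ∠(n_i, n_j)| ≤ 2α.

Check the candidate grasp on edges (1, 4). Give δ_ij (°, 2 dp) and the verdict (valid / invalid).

α = atan 0.7 = 34.99°;  2α = 69.98°
edge 1: e_1 = (+1.71, -0.71);  n_1 = (-0.3835, -0.9236)
edge 4: e_4 = (-0.69, +1.38);  n_4 = (+0.8944, +0.4472)
∠(n_1, n_4) = 139.11°
δ = |180° − 139.11°| = 40.89°
40.89° ≤ 2α = 69.98°  →  valid

δ = 40.89°, valid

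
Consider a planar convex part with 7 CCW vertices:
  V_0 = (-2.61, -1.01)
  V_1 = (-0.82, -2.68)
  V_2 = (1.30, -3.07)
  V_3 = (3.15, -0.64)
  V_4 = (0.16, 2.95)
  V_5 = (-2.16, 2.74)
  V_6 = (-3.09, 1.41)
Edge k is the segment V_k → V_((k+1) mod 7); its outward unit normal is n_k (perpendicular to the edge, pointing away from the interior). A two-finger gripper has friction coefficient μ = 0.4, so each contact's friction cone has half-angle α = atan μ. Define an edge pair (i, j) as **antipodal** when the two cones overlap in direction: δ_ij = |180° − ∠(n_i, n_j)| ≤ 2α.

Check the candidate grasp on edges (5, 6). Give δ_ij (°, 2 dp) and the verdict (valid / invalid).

δ = 133.82°, invalid

α = atan 0.4 = 21.80°;  2α = 43.60°
edge 5: e_5 = (-0.93, -1.33);  n_5 = (-0.8195, +0.5730)
edge 6: e_6 = (+0.48, -2.42);  n_6 = (-0.9809, -0.1946)
∠(n_5, n_6) = 46.18°
δ = |180° − 46.18°| = 133.82°
133.82° > 2α = 43.60°  →  invalid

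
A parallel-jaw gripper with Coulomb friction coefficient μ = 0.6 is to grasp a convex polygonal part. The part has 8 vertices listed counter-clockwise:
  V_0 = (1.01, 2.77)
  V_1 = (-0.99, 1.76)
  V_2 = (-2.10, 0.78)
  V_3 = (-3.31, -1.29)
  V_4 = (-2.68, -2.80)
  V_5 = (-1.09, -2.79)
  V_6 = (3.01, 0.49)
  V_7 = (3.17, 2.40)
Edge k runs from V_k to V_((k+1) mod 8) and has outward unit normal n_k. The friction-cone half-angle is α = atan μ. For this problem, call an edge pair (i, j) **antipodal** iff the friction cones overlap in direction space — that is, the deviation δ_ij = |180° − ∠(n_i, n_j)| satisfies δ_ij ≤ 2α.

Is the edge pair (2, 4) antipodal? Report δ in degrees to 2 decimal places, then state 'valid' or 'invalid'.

δ = 59.33°, valid

α = atan 0.6 = 30.96°;  2α = 61.93°
edge 2: e_2 = (-1.21, -2.07);  n_2 = (-0.8633, +0.5046)
edge 4: e_4 = (+1.59, +0.01);  n_4 = (+0.0063, -1.0000)
∠(n_2, n_4) = 120.67°
δ = |180° − 120.67°| = 59.33°
59.33° ≤ 2α = 61.93°  →  valid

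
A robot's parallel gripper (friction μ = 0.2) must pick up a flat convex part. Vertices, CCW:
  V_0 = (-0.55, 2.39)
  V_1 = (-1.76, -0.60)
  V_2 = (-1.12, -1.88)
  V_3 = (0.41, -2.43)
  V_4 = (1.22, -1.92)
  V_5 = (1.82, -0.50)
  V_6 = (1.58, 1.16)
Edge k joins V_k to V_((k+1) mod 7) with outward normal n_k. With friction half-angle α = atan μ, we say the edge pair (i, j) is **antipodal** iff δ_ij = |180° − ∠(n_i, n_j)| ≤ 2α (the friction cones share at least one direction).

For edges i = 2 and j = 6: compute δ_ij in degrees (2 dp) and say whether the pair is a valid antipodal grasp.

δ = 10.23°, valid

α = atan 0.2 = 11.31°;  2α = 22.62°
edge 2: e_2 = (+1.53, -0.55);  n_2 = (-0.3383, -0.9410)
edge 6: e_6 = (-2.13, +1.23);  n_6 = (+0.5001, +0.8660)
∠(n_2, n_6) = 169.77°
δ = |180° − 169.77°| = 10.23°
10.23° ≤ 2α = 22.62°  →  valid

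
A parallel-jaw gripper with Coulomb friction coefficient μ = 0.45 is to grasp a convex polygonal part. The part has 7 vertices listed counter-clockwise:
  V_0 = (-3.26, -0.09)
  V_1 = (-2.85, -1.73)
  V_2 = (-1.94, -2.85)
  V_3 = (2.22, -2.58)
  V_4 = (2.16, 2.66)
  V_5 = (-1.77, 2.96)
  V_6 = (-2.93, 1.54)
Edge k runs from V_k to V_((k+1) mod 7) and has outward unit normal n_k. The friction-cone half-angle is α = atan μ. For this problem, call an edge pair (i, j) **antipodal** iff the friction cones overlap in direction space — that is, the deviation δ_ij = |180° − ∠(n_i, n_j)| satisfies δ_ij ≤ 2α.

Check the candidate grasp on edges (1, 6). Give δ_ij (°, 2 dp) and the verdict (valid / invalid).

α = atan 0.45 = 24.23°;  2α = 48.46°
edge 1: e_1 = (+0.91, -1.12);  n_1 = (-0.7761, -0.6306)
edge 6: e_6 = (-0.33, -1.63);  n_6 = (-0.9801, +0.1984)
∠(n_1, n_6) = 50.54°
δ = |180° − 50.54°| = 129.46°
129.46° > 2α = 48.46°  →  invalid

δ = 129.46°, invalid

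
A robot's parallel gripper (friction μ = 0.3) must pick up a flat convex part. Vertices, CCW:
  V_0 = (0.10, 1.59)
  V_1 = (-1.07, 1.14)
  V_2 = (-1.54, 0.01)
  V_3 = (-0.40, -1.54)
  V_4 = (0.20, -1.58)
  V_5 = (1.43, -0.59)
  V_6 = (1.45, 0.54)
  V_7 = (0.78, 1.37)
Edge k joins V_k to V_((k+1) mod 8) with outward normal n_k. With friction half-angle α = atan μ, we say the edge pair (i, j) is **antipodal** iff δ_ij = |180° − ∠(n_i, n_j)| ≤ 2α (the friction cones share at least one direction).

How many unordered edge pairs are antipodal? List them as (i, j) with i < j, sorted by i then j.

count = 6; pairs: (0,3), (0,4), (1,4), (1,5), (2,6), (3,7)

α = atan 0.3 = 16.70°;  2α = 33.40°
n_0 = (-0.3590, +0.9333)
n_1 = (-0.9233, +0.3840)
n_2 = (-0.8056, -0.5925)
n_3 = (-0.0665, -0.9978)
n_4 = (+0.6270, -0.7790)
n_5 = (+0.9998, -0.0177)
n_6 = (+0.7781, +0.6281)
n_7 = (+0.3078, +0.9514)
  (0,1): δ = 133.62°  ·
  (0,2): δ = 74.70°  ·
  (0,3): δ = 24.85°  ✓
  (0,4): δ = 17.79°  ✓
  (0,5): δ = 67.95°  ·
  (0,6): δ = 107.87°  ·
  (0,7): δ = 141.03°  ·
  (1,2): δ = 121.08°  ·
  (1,3): δ = 71.23°  ·
  (1,4): δ = 28.59°  ✓
  (1,5): δ = 21.57°  ✓
  (1,6): δ = 61.50°  ·
  (1,7): δ = 94.66°  ·
  (2,3): δ = 130.15°  ·
  (2,4): δ = 87.50°  ·
  (2,5): δ = 37.35°  ·
  (2,6): δ = 2.58°  ✓
  (2,7): δ = 35.74°  ·
  (3,4): δ = 137.36°  ·
  (3,5): δ = 87.20°  ·
  (3,6): δ = 47.27°  ·
  (3,7): δ = 14.11°  ✓
  (4,5): δ = 129.84°  ·
  (4,6): δ = 89.92°  ·
  (4,7): δ = 56.76°  ·
  (5,6): δ = 140.07°  ·
  (5,7): δ = 106.91°  ·
  (6,7): δ = 146.84°  ·
antipodal pairs: 6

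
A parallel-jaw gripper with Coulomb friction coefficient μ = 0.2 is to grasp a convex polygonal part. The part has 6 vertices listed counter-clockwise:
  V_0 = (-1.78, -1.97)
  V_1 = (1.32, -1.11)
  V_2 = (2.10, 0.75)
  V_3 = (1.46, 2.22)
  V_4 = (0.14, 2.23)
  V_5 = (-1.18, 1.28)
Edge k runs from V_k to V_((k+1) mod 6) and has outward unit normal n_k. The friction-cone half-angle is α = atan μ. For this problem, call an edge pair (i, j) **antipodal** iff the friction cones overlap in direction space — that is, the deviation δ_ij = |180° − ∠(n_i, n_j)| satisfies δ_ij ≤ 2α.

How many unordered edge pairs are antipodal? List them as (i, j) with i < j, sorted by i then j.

count = 3; pairs: (0,3), (0,4), (1,5)

α = atan 0.2 = 11.31°;  2α = 22.62°
n_0 = (+0.2673, -0.9636)
n_1 = (+0.9222, -0.3867)
n_2 = (+0.9169, +0.3992)
n_3 = (+0.0076, +1.0000)
n_4 = (-0.5841, +0.8117)
n_5 = (-0.9834, +0.1815)
  (0,1): δ = 128.26°  ·
  (0,2): δ = 81.98°  ·
  (0,3): δ = 15.94°  ✓
  (0,4): δ = 20.24°  ✓
  (0,5): δ = 64.04°  ·
  (1,2): δ = 133.72°  ·
  (1,3): δ = 67.68°  ·
  (1,4): δ = 31.51°  ·
  (1,5): δ = 12.29°  ✓
  (2,3): δ = 113.96°  ·
  (2,4): δ = 77.78°  ·
  (2,5): δ = 33.99°  ·
  (3,4): δ = 143.82°  ·
  (3,5): δ = 100.03°  ·
  (4,5): δ = 136.20°  ·
antipodal pairs: 3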